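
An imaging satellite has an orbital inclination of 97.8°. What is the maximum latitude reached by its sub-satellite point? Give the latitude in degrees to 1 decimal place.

Retrograde orbit: the ground track reaches ±(180° − i) = ±(180 − 97.8) = ±82.2°.

82.2°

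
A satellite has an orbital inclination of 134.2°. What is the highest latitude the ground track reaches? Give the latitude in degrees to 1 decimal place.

Retrograde orbit: the ground track reaches ±(180° − i) = ±(180 − 134.2) = ±45.8°.

45.8°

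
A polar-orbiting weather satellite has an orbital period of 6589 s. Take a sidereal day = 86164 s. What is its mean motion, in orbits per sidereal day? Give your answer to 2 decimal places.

Orbits per sidereal day = 86164 / 6589.0 = 13.077.

13.08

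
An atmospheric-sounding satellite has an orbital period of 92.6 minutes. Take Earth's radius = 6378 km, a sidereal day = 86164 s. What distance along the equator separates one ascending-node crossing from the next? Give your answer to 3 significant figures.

2580 km

T = 92.6 min = 5556.0 s.
During one orbit Earth rotates (5556.0 / 86164) × 360° = 23.21°.
At the equator that is 23.21° × (2π·6378/360) km/° = 23.21 × 111.3 = 2584 km.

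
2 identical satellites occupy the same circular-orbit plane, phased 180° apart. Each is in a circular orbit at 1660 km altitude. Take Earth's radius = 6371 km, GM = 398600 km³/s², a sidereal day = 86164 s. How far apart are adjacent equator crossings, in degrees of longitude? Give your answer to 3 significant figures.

15.0°

Semi-major axis a = 6371 + 1660 = 8031 km. Period T = 2π√(a³/μ) = 2π√(8031³/398600) = 7162.5 s = 119.38 min.
Single-satellite node shift = (7162.5/86164) × 360° = 29.93°.
With 2 satellites evenly phased, successive equator crossings are 29.93/2 = 14.963° apart.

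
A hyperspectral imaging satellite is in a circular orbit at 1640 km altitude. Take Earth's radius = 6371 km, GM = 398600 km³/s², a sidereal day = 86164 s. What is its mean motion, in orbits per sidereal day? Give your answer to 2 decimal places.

12.07

Semi-major axis a = 6371 + 1640 = 8011 km. Period T = 2π√(a³/μ) = 2π√(8011³/398600) = 7135.8 s = 118.93 min.
Orbits per sidereal day = 86164 / 7135.8 = 12.075.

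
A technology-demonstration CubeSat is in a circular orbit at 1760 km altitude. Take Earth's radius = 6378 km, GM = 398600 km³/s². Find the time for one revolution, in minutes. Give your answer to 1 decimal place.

Semi-major axis a = 6378 + 1760 = 8138 km. Period T = 2π√(a³/μ) = 2π√(8138³/398600) = 7306.1 s = 121.77 min.

121.8 min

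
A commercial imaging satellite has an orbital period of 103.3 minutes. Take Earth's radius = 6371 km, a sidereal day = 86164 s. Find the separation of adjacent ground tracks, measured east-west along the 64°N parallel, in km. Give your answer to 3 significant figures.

T = 103.3 min = 6198.0 s.
Node shift per orbit = (6198.0/86164) × 360° = 25.90°.
Equatorial spacing = 25.90 × 111.2 km/° = 2879 km.
At 64° latitude, spacing = 2879 × cos(64°) = 1262 km.

1260 km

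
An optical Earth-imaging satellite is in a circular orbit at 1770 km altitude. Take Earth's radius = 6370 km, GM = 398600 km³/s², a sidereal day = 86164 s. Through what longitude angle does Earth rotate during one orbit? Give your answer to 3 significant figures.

Semi-major axis a = 6370 + 1770 = 8140 km. Period T = 2π√(a³/μ) = 2π√(8140³/398600) = 7308.8 s = 121.81 min.
During one orbit Earth rotates (7308.8 / 86164) × 360° = 30.54°.

30.5°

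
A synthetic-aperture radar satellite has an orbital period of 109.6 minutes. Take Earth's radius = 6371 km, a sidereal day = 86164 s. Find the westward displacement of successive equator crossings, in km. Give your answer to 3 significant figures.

3060 km

T = 109.6 min = 6576.0 s.
During one orbit Earth rotates (6576.0 / 86164) × 360° = 27.48°.
At the equator that is 27.48° × (2π·6371/360) km/° = 27.48 × 111.2 = 3055 km.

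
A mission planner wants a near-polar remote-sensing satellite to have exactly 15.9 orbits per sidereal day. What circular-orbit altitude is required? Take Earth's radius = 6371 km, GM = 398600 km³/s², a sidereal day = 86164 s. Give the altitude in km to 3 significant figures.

297 km

Required period T = 86164 / 15.9 = 5419.1 s.
From T = 2π√(a³/μ): a = (μ T²/4π²)^(1/3) = (398600 × 5419.1² / 4π²)^(1/3) = 6668 km.
Altitude h = a − R = 6668 − 6371 = 297 km.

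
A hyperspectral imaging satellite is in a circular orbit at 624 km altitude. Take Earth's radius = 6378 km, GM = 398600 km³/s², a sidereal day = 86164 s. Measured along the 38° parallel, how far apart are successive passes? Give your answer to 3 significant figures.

Semi-major axis a = 6378 + 624 = 7002 km. Period T = 2π√(a³/μ) = 2π√(7002³/398600) = 5831.0 s = 97.18 min.
Node shift per orbit = (5831.0/86164) × 360° = 24.36°.
Equatorial spacing = 24.36 × 111.3 km/° = 2712 km.
At 38° latitude, spacing = 2712 × cos(38°) = 2137 km.

2140 km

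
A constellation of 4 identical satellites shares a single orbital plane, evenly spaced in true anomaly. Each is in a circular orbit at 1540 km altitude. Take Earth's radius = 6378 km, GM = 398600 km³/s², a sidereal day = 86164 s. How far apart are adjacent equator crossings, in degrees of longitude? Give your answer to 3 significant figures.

7.32°

Semi-major axis a = 6378 + 1540 = 7918 km. Period T = 2π√(a³/μ) = 2π√(7918³/398600) = 7011.9 s = 116.86 min.
Single-satellite node shift = (7011.9/86164) × 360° = 29.30°.
With 4 satellites evenly phased, successive equator crossings are 29.30/4 = 7.324° apart.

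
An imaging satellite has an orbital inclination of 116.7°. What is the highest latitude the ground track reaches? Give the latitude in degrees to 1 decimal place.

63.3°

Retrograde orbit: the ground track reaches ±(180° − i) = ±(180 − 116.7) = ±63.3°.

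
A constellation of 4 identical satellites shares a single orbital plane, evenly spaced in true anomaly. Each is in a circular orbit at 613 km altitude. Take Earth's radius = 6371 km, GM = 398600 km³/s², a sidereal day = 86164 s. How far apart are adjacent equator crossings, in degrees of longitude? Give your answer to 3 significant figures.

Semi-major axis a = 6371 + 613 = 6984 km. Period T = 2π√(a³/μ) = 2π√(6984³/398600) = 5808.5 s = 96.81 min.
Single-satellite node shift = (5808.5/86164) × 360° = 24.27°.
With 4 satellites evenly phased, successive equator crossings are 24.27/4 = 6.067° apart.

6.07°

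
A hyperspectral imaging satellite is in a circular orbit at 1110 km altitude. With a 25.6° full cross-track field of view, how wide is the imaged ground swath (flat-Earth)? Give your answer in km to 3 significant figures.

Half-angle = 25.6°/2 = 12.8°.
Swath width ≈ 2h·tan(θ/2) = 2 × 1110 × tan(12.8°) = 504.4 km.

504 km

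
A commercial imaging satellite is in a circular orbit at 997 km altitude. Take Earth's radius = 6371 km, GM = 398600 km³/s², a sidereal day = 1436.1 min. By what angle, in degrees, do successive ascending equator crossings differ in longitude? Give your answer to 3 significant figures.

Semi-major axis a = 6371 + 997 = 7368 km. Period T = 2π√(a³/μ) = 2π√(7368³/398600) = 6294.1 s = 104.90 min.
During one orbit Earth rotates (6294.1 / 86166) × 360° = 26.30°.

26.3°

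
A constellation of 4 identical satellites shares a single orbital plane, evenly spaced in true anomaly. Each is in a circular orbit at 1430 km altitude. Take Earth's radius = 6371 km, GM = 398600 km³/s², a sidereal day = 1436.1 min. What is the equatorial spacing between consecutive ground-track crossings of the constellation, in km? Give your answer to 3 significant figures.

796 km

Semi-major axis a = 6371 + 1430 = 7801 km. Period T = 2π√(a³/μ) = 2π√(7801³/398600) = 6857.0 s = 114.28 min.
Single-satellite node shift = (6857.0/86166) × 360° = 28.65°.
With 4 satellites evenly phased, successive equator crossings are 28.65/4 = 7.162° apart.
That is 7.162 × 111.2 = 796 km at the equator.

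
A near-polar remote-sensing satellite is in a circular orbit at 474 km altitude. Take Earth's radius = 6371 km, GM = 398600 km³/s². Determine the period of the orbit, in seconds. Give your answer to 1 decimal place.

5636.0 seconds

Semi-major axis a = 6371 + 474 = 6845 km. Period T = 2π√(a³/μ) = 2π√(6845³/398600) = 5636.0 s = 93.93 min.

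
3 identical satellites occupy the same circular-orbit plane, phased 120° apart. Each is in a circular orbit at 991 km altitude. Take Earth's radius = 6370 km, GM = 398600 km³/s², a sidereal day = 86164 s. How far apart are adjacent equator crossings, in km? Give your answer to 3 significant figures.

973 km

Semi-major axis a = 6370 + 991 = 7361 km. Period T = 2π√(a³/μ) = 2π√(7361³/398600) = 6285.2 s = 104.75 min.
Single-satellite node shift = (6285.2/86164) × 360° = 26.26°.
With 3 satellites evenly phased, successive equator crossings are 26.26/3 = 8.753° apart.
That is 8.753 × 111.2 = 973 km at the equator.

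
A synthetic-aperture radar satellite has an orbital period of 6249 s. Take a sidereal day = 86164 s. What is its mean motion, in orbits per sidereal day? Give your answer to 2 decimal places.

13.79

Orbits per sidereal day = 86164 / 6249.0 = 13.788.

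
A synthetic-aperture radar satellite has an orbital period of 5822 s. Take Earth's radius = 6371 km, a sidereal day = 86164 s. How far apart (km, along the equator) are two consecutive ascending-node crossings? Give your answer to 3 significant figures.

2700 km

During one orbit Earth rotates (5822.0 / 86164) × 360° = 24.32°.
At the equator that is 24.32° × (2π·6371/360) km/° = 24.32 × 111.2 = 2705 km.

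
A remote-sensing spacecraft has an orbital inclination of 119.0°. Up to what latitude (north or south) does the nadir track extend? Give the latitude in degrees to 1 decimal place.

Retrograde orbit: the ground track reaches ±(180° − i) = ±(180 − 119.0) = ±61.0°.

61.0°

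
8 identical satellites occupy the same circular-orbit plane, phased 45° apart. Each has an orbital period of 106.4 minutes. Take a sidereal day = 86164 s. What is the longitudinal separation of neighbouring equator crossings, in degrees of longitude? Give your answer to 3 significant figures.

T = 106.4 min = 6384.0 s.
Single-satellite node shift = (6384.0/86164) × 360° = 26.67°.
With 8 satellites evenly phased, successive equator crossings are 26.67/8 = 3.334° apart.

3.33°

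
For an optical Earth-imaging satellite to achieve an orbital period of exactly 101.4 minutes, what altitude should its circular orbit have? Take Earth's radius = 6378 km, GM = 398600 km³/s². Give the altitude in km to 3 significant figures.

825 km

T = 101.4 min = 6084.0 s.
From T = 2π√(a³/μ): a = (μ T²/4π²)^(1/3) = (398600 × 6084.0² / 4π²)^(1/3) = 7203 km.
Altitude h = a − R = 7203 − 6378 = 825 km.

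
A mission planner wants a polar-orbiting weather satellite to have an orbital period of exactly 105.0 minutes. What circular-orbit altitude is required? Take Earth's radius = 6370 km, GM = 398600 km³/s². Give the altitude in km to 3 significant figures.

T = 105.0 min = 6300.0 s.
From T = 2π√(a³/μ): a = (μ T²/4π²)^(1/3) = (398600 × 6300.0² / 4π²)^(1/3) = 7373 km.
Altitude h = a − R = 7373 − 6370 = 1003 km.

1000 km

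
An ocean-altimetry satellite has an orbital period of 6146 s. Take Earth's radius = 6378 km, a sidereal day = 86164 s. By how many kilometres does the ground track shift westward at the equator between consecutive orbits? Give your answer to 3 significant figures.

2860 km

During one orbit Earth rotates (6146.0 / 86164) × 360° = 25.68°.
At the equator that is 25.68° × (2π·6378/360) km/° = 25.68 × 111.3 = 2858 km.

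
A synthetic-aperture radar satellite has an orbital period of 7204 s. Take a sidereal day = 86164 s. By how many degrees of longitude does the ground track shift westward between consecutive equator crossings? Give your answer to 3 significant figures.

During one orbit Earth rotates (7204.0 / 86164) × 360° = 30.10°.

30.1°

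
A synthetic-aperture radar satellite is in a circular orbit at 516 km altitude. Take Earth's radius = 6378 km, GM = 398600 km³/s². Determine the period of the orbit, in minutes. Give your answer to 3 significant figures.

Semi-major axis a = 6378 + 516 = 6894 km. Period T = 2π√(a³/μ) = 2π√(6894³/398600) = 5696.6 s = 94.94 min.

94.9 min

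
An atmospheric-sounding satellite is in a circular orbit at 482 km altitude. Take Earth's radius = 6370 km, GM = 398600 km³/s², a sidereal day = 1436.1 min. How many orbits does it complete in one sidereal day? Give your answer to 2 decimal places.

15.27

Semi-major axis a = 6370 + 482 = 6852 km. Period T = 2π√(a³/μ) = 2π√(6852³/398600) = 5644.7 s = 94.08 min.
Orbits per sidereal day = 86166 / 5644.7 = 15.265.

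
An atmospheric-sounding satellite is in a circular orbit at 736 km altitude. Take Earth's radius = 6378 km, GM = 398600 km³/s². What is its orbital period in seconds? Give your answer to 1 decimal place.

Semi-major axis a = 6378 + 736 = 7114 km. Period T = 2π√(a³/μ) = 2π√(7114³/398600) = 5971.5 s = 99.52 min.

5971.5 seconds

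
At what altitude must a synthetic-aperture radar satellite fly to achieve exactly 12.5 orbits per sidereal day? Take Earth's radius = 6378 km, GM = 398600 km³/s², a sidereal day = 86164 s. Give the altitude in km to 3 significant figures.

1450 km

Required period T = 86164 / 12.5 = 6893.1 s.
From T = 2π√(a³/μ): a = (μ T²/4π²)^(1/3) = (398600 × 6893.1² / 4π²)^(1/3) = 7828 km.
Altitude h = a − R = 7828 − 6378 = 1450 km.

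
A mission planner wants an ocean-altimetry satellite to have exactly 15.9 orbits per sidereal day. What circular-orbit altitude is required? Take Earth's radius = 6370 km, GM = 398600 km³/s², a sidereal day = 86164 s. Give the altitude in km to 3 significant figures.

Required period T = 86164 / 15.9 = 5419.1 s.
From T = 2π√(a³/μ): a = (μ T²/4π²)^(1/3) = (398600 × 5419.1² / 4π²)^(1/3) = 6668 km.
Altitude h = a − R = 6668 − 6370 = 298 km.

298 km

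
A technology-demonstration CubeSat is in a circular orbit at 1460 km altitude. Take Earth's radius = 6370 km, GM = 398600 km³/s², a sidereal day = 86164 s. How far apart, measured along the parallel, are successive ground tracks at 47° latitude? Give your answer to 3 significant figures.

Semi-major axis a = 6370 + 1460 = 7830 km. Period T = 2π√(a³/μ) = 2π√(7830³/398600) = 6895.3 s = 114.92 min.
Node shift per orbit = (6895.3/86164) × 360° = 28.81°.
Equatorial spacing = 28.81 × 111.2 km/° = 3203 km.
At 47° latitude, spacing = 3203 × cos(47°) = 2184 km.

2180 km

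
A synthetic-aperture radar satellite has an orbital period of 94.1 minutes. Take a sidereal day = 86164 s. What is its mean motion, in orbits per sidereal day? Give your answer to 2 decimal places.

T = 94.1 min = 5646.0 s.
Orbits per sidereal day = 86164 / 5646.0 = 15.261.

15.26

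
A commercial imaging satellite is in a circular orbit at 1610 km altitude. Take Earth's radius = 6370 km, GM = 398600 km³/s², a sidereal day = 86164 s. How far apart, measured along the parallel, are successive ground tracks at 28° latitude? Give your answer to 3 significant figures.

Semi-major axis a = 6370 + 1610 = 7980 km. Period T = 2π√(a³/μ) = 2π√(7980³/398600) = 7094.4 s = 118.24 min.
Node shift per orbit = (7094.4/86164) × 360° = 29.64°.
Equatorial spacing = 29.64 × 111.2 km/° = 3295 km.
At 28° latitude, spacing = 3295 × cos(28°) = 2910 km.

2910 km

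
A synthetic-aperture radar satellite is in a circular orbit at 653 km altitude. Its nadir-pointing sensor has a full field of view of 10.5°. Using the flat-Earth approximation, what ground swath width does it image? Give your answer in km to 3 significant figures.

Half-angle = 10.5°/2 = 5.25°.
Swath width ≈ 2h·tan(θ/2) = 2 × 653 × tan(5.25°) = 120.0 km.

120 km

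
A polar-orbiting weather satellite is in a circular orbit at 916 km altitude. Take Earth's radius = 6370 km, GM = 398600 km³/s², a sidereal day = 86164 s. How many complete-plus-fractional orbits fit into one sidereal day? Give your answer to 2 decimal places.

13.92

Semi-major axis a = 6370 + 916 = 7286 km. Period T = 2π√(a³/μ) = 2π√(7286³/398600) = 6189.3 s = 103.16 min.
Orbits per sidereal day = 86164 / 6189.3 = 13.921.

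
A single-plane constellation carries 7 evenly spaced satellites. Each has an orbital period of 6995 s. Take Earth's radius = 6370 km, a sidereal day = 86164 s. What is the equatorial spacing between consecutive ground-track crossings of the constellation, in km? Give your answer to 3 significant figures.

Single-satellite node shift = (6995.0/86164) × 360° = 29.23°.
With 7 satellites evenly phased, successive equator crossings are 29.23/7 = 4.175° apart.
That is 4.175 × 111.2 = 464 km at the equator.

464 km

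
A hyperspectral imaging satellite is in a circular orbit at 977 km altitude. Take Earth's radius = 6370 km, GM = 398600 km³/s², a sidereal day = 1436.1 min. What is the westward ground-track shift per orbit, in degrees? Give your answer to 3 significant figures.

26.2°

Semi-major axis a = 6370 + 977 = 7347 km. Period T = 2π√(a³/μ) = 2π√(7347³/398600) = 6267.2 s = 104.45 min.
During one orbit Earth rotates (6267.2 / 86166) × 360° = 26.18°.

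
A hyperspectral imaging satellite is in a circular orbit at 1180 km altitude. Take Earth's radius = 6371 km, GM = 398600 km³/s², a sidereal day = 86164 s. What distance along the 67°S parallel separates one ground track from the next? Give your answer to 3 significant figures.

Semi-major axis a = 6371 + 1180 = 7551 km. Period T = 2π√(a³/μ) = 2π√(7551³/398600) = 6530.1 s = 108.83 min.
Node shift per orbit = (6530.1/86164) × 360° = 27.28°.
Equatorial spacing = 27.28 × 111.2 km/° = 3034 km.
At 67° latitude, spacing = 3034 × cos(67°) = 1185 km.

1190 km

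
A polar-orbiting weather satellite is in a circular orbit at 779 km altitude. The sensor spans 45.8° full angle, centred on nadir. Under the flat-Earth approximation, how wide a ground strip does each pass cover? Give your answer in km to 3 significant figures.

Half-angle = 45.8°/2 = 22.9°.
Swath width ≈ 2h·tan(θ/2) = 2 × 779 × tan(22.9°) = 658.1 km.

658 km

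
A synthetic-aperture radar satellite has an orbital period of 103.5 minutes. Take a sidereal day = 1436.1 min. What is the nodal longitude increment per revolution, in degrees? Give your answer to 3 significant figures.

T = 103.5 min = 6210.0 s.
During one orbit Earth rotates (6210.0 / 86166) × 360° = 25.95°.

25.9°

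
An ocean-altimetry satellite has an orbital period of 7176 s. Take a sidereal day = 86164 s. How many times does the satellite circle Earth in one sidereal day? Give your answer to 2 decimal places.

12.01

Orbits per sidereal day = 86164 / 7176.0 = 12.007.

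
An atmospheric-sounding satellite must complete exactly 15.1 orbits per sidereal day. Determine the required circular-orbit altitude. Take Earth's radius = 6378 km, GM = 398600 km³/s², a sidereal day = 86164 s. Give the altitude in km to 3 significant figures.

524 km

Required period T = 86164 / 15.1 = 5706.2 s.
From T = 2π√(a³/μ): a = (μ T²/4π²)^(1/3) = (398600 × 5706.2² / 4π²)^(1/3) = 6902 km.
Altitude h = a − R = 6902 − 6378 = 524 km.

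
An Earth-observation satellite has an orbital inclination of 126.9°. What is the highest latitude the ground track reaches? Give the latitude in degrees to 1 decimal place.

53.1°

Retrograde orbit: the ground track reaches ±(180° − i) = ±(180 − 126.9) = ±53.1°.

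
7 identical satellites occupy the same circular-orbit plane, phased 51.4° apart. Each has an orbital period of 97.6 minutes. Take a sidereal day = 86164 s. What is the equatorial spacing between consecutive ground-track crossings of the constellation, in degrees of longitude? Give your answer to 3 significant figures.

T = 97.6 min = 5856.0 s.
Single-satellite node shift = (5856.0/86164) × 360° = 24.47°.
With 7 satellites evenly phased, successive equator crossings are 24.47/7 = 3.495° apart.

3.50°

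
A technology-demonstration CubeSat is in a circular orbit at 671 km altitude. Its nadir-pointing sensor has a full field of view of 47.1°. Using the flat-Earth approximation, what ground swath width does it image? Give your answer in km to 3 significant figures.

Half-angle = 47.1°/2 = 23.55°.
Swath width ≈ 2h·tan(θ/2) = 2 × 671 × tan(23.55°) = 584.9 km.

585 km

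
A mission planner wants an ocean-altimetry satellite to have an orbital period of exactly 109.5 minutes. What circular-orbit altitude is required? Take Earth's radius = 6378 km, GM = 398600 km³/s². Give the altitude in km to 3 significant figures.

1200 km

T = 109.5 min = 6570.0 s.
From T = 2π√(a³/μ): a = (μ T²/4π²)^(1/3) = (398600 × 6570.0² / 4π²)^(1/3) = 7582 km.
Altitude h = a − R = 7582 − 6378 = 1204 km.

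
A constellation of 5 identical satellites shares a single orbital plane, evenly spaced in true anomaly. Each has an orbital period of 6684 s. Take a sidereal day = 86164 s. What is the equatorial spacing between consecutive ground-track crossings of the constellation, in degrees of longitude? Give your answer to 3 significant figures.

Single-satellite node shift = (6684.0/86164) × 360° = 27.93°.
With 5 satellites evenly phased, successive equator crossings are 27.93/5 = 5.585° apart.

5.59°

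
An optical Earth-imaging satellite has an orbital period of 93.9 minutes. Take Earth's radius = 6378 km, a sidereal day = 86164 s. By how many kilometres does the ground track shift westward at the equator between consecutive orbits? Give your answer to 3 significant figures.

T = 93.9 min = 5634.0 s.
During one orbit Earth rotates (5634.0 / 86164) × 360° = 23.54°.
At the equator that is 23.54° × (2π·6378/360) km/° = 23.54 × 111.3 = 2620 km.

2620 km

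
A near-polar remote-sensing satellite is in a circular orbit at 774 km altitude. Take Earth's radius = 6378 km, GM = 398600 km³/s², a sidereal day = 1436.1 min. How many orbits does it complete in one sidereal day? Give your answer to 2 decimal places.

14.31

Semi-major axis a = 6378 + 774 = 7152 km. Period T = 2π√(a³/μ) = 2π√(7152³/398600) = 6019.4 s = 100.32 min.
Orbits per sidereal day = 86166 / 6019.4 = 14.315.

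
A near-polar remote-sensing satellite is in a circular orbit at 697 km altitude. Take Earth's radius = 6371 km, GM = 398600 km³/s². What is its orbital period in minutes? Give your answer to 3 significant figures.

Semi-major axis a = 6371 + 697 = 7068 km. Period T = 2π√(a³/μ) = 2π√(7068³/398600) = 5913.7 s = 98.56 min.

98.6 min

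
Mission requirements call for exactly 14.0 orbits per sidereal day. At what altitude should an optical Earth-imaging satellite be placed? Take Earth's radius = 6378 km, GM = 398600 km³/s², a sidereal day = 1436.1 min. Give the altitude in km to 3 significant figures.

Required period T = 86166 / 14.0 = 6154.7 s.
From T = 2π√(a³/μ): a = (μ T²/4π²)^(1/3) = (398600 × 6154.7² / 4π²)^(1/3) = 7259 km.
Altitude h = a − R = 7259 − 6378 = 881 km.

881 km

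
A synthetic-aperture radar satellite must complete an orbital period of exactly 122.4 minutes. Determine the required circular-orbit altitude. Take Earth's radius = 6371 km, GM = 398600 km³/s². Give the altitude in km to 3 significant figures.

1800 km

T = 122.4 min = 7344.0 s.
From T = 2π√(a³/μ): a = (μ T²/4π²)^(1/3) = (398600 × 7344.0² / 4π²)^(1/3) = 8166 km.
Altitude h = a − R = 8166 − 6371 = 1795 km.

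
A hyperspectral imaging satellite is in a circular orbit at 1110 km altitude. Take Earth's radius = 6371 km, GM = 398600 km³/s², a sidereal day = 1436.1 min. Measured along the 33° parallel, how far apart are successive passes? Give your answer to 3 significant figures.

Semi-major axis a = 6371 + 1110 = 7481 km. Period T = 2π√(a³/μ) = 2π√(7481³/398600) = 6439.5 s = 107.32 min.
Node shift per orbit = (6439.5/86166) × 360° = 26.90°.
Equatorial spacing = 26.90 × 111.2 km/° = 2992 km.
At 33° latitude, spacing = 2992 × cos(33°) = 2509 km.

2510 km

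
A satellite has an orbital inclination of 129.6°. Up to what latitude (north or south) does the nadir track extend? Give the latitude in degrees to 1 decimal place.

50.4°

Retrograde orbit: the ground track reaches ±(180° − i) = ±(180 − 129.6) = ±50.4°.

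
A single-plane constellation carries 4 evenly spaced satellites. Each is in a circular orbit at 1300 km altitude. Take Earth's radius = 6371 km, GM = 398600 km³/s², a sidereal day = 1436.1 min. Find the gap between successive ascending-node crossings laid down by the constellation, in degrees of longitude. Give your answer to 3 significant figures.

Semi-major axis a = 6371 + 1300 = 7671 km. Period T = 2π√(a³/μ) = 2π√(7671³/398600) = 6686.4 s = 111.44 min.
Single-satellite node shift = (6686.4/86166) × 360° = 27.94°.
With 4 satellites evenly phased, successive equator crossings are 27.94/4 = 6.984° apart.

6.98°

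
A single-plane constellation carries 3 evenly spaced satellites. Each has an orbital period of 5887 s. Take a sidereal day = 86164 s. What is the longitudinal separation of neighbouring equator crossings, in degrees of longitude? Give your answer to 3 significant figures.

8.20°

Single-satellite node shift = (5887.0/86164) × 360° = 24.60°.
With 3 satellites evenly phased, successive equator crossings are 24.60/3 = 8.199° apart.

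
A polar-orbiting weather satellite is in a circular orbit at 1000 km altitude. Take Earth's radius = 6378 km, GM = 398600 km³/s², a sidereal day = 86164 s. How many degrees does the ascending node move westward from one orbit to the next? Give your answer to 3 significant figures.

26.4°

Semi-major axis a = 6378 + 1000 = 7378 km. Period T = 2π√(a³/μ) = 2π√(7378³/398600) = 6306.9 s = 105.12 min.
During one orbit Earth rotates (6306.9 / 86164) × 360° = 26.35°.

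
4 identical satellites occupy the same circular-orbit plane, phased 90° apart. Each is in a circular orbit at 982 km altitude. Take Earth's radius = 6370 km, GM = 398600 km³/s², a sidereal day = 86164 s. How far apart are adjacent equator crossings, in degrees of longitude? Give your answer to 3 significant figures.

Semi-major axis a = 6370 + 982 = 7352 km. Period T = 2π√(a³/μ) = 2π√(7352³/398600) = 6273.6 s = 104.56 min.
Single-satellite node shift = (6273.6/86164) × 360° = 26.21°.
With 4 satellites evenly phased, successive equator crossings are 26.21/4 = 6.553° apart.

6.55°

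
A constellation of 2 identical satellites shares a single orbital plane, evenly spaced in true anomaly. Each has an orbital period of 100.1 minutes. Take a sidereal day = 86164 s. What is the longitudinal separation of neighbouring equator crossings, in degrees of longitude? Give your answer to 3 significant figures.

T = 100.1 min = 6006.0 s.
Single-satellite node shift = (6006.0/86164) × 360° = 25.09°.
With 2 satellites evenly phased, successive equator crossings are 25.09/2 = 12.547° apart.

12.5°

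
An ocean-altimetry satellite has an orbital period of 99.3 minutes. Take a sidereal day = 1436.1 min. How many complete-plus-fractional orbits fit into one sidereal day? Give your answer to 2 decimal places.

T = 99.3 min = 5958.0 s.
Orbits per sidereal day = 86166 / 5958.0 = 14.462.

14.46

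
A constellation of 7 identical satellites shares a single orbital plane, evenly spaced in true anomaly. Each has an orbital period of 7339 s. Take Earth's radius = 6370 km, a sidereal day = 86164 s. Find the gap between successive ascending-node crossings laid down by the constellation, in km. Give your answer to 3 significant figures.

487 km

Single-satellite node shift = (7339.0/86164) × 360° = 30.66°.
With 7 satellites evenly phased, successive equator crossings are 30.66/7 = 4.380° apart.
That is 4.380 × 111.2 = 487 km at the equator.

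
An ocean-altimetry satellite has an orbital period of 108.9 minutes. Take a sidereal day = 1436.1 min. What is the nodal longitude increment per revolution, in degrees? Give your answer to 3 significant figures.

T = 108.9 min = 6534.0 s.
During one orbit Earth rotates (6534.0 / 86166) × 360° = 27.30°.

27.3°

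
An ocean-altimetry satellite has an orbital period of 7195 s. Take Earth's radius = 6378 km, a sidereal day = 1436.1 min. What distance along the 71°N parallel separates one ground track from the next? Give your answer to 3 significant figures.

1090 km

Node shift per orbit = (7195.0/86166) × 360° = 30.06°.
Equatorial spacing = 30.06 × 111.3 km/° = 3346 km.
At 71° latitude, spacing = 3346 × cos(71°) = 1089 km.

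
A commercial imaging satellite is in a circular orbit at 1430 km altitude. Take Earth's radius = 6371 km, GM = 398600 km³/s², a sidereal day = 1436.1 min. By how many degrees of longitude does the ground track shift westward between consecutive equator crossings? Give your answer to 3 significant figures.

Semi-major axis a = 6371 + 1430 = 7801 km. Period T = 2π√(a³/μ) = 2π√(7801³/398600) = 6857.0 s = 114.28 min.
During one orbit Earth rotates (6857.0 / 86166) × 360° = 28.65°.

28.6°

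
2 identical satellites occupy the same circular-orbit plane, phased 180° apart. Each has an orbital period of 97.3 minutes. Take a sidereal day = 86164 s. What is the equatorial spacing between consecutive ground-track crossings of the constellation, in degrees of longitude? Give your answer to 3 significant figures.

12.2°

T = 97.3 min = 5838.0 s.
Single-satellite node shift = (5838.0/86164) × 360° = 24.39°.
With 2 satellites evenly phased, successive equator crossings are 24.39/2 = 12.196° apart.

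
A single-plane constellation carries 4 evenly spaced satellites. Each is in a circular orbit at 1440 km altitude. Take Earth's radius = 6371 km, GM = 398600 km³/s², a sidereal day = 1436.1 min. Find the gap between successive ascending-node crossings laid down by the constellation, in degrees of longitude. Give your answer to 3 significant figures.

Semi-major axis a = 6371 + 1440 = 7811 km. Period T = 2π√(a³/μ) = 2π√(7811³/398600) = 6870.2 s = 114.50 min.
Single-satellite node shift = (6870.2/86166) × 360° = 28.70°.
With 4 satellites evenly phased, successive equator crossings are 28.70/4 = 7.176° apart.

7.18°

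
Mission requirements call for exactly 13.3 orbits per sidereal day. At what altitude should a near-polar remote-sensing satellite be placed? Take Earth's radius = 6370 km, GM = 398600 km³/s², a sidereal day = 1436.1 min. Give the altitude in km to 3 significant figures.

1140 km

Required period T = 86166 / 13.3 = 6478.6 s.
From T = 2π√(a³/μ): a = (μ T²/4π²)^(1/3) = (398600 × 6478.6² / 4π²)^(1/3) = 7511 km.
Altitude h = a − R = 7511 − 6370 = 1141 km.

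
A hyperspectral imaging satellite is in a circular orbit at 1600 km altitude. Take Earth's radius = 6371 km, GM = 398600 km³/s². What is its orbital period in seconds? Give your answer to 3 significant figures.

7080 seconds

Semi-major axis a = 6371 + 1600 = 7971 km. Period T = 2π√(a³/μ) = 2π√(7971³/398600) = 7082.4 s = 118.04 min.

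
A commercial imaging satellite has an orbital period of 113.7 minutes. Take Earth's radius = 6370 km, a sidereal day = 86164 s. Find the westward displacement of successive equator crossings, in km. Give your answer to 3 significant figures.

3170 km

T = 113.7 min = 6822.0 s.
During one orbit Earth rotates (6822.0 / 86164) × 360° = 28.50°.
At the equator that is 28.50° × (2π·6370/360) km/° = 28.50 × 111.2 = 3169 km.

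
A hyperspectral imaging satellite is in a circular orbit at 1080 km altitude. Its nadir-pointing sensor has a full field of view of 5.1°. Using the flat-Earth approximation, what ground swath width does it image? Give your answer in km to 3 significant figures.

96.2 km

Half-angle = 5.1°/2 = 2.55°.
Swath width ≈ 2h·tan(θ/2) = 2 × 1080 × tan(2.55°) = 96.2 km.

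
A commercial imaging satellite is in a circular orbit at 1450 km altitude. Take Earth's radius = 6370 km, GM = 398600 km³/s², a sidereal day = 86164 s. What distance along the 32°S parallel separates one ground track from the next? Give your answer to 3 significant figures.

Semi-major axis a = 6370 + 1450 = 7820 km. Period T = 2π√(a³/μ) = 2π√(7820³/398600) = 6882.1 s = 114.70 min.
Node shift per orbit = (6882.1/86164) × 360° = 28.75°.
Equatorial spacing = 28.75 × 111.2 km/° = 3197 km.
At 32° latitude, spacing = 3197 × cos(32°) = 2711 km.

2710 km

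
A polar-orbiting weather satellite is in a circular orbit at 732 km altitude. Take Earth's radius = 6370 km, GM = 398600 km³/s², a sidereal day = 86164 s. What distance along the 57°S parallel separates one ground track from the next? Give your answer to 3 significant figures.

1510 km

Semi-major axis a = 6370 + 732 = 7102 km. Period T = 2π√(a³/μ) = 2π√(7102³/398600) = 5956.4 s = 99.27 min.
Node shift per orbit = (5956.4/86164) × 360° = 24.89°.
Equatorial spacing = 24.89 × 111.2 km/° = 2767 km.
At 57° latitude, spacing = 2767 × cos(57°) = 1507 km.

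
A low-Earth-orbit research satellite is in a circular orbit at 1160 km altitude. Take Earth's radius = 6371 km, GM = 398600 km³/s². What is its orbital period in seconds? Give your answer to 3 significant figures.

6500 seconds

Semi-major axis a = 6371 + 1160 = 7531 km. Period T = 2π√(a³/μ) = 2π√(7531³/398600) = 6504.1 s = 108.40 min.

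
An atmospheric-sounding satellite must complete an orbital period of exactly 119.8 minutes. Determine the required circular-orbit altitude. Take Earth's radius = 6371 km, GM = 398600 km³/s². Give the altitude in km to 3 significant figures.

T = 119.8 min = 7188.0 s.
From T = 2π√(a³/μ): a = (μ T²/4π²)^(1/3) = (398600 × 7188.0² / 4π²)^(1/3) = 8050 km.
Altitude h = a − R = 8050 − 6371 = 1679 km.

1680 km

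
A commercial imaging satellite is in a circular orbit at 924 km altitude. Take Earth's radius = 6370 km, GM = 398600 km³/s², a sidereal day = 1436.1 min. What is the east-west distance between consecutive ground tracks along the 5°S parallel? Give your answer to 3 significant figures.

2870 km

Semi-major axis a = 6370 + 924 = 7294 km. Period T = 2π√(a³/μ) = 2π√(7294³/398600) = 6199.5 s = 103.33 min.
Node shift per orbit = (6199.5/86166) × 360° = 25.90°.
Equatorial spacing = 25.90 × 111.2 km/° = 2880 km.
At 5° latitude, spacing = 2880 × cos(5°) = 2869 km.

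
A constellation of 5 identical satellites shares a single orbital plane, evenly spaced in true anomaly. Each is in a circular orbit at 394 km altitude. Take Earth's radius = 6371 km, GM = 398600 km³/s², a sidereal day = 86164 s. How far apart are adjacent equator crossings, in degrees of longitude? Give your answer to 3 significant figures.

4.63°

Semi-major axis a = 6371 + 394 = 6765 km. Period T = 2π√(a³/μ) = 2π√(6765³/398600) = 5537.5 s = 92.29 min.
Single-satellite node shift = (5537.5/86164) × 360° = 23.14°.
With 5 satellites evenly phased, successive equator crossings are 23.14/5 = 4.627° apart.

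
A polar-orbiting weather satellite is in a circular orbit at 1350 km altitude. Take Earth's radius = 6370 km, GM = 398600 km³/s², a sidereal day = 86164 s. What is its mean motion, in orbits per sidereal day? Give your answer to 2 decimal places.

12.76

Semi-major axis a = 6370 + 1350 = 7720 km. Period T = 2π√(a³/μ) = 2π√(7720³/398600) = 6750.5 s = 112.51 min.
Orbits per sidereal day = 86164 / 6750.5 = 12.764.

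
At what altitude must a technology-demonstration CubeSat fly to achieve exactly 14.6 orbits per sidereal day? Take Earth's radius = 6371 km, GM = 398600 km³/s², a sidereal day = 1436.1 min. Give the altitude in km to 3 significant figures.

688 km

Required period T = 86166 / 14.6 = 5901.8 s.
From T = 2π√(a³/μ): a = (μ T²/4π²)^(1/3) = (398600 × 5901.8² / 4π²)^(1/3) = 7059 km.
Altitude h = a − R = 7059 − 6371 = 688 km.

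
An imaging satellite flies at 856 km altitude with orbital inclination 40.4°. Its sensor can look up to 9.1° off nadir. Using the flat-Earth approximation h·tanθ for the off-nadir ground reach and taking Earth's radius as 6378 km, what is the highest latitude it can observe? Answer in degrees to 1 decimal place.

For a prograde orbit the ground track reaches latitude ±i = ±40.4°.
Sensor half-swath on the ground ≈ 856·tan(9.1°) = 137 km = 1.23° of latitude.
Maximum observable latitude ≈ 40.4 + 1.23 = 41.6°.

41.6°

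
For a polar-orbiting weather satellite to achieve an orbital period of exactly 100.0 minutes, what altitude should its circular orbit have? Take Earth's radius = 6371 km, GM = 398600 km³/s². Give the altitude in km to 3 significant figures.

766 km

T = 100.0 min = 6000.0 s.
From T = 2π√(a³/μ): a = (μ T²/4π²)^(1/3) = (398600 × 6000.0² / 4π²)^(1/3) = 7137 km.
Altitude h = a − R = 7137 − 6371 = 766 km.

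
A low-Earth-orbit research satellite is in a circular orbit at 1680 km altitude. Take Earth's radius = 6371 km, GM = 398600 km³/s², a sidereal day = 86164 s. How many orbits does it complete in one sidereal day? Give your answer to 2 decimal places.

11.99

Semi-major axis a = 6371 + 1680 = 8051 km. Period T = 2π√(a³/μ) = 2π√(8051³/398600) = 7189.3 s = 119.82 min.
Orbits per sidereal day = 86164 / 7189.3 = 11.985.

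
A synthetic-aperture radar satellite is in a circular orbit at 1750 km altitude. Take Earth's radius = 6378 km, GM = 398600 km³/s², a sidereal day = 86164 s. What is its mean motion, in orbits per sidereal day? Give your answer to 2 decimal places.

Semi-major axis a = 6378 + 1750 = 8128 km. Period T = 2π√(a³/μ) = 2π√(8128³/398600) = 7292.7 s = 121.54 min.
Orbits per sidereal day = 86164 / 7292.7 = 11.815.

11.82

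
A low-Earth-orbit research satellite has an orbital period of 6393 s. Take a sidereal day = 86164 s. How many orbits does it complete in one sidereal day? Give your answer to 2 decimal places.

13.48

Orbits per sidereal day = 86164 / 6393.0 = 13.478.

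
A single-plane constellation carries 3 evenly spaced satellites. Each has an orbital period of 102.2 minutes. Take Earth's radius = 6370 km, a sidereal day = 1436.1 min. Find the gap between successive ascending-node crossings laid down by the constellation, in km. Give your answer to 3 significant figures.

949 km

T = 102.2 min = 6132.0 s.
Single-satellite node shift = (6132.0/86166) × 360° = 25.62°.
With 3 satellites evenly phased, successive equator crossings are 25.62/3 = 8.540° apart.
That is 8.540 × 111.2 = 949 km at the equator.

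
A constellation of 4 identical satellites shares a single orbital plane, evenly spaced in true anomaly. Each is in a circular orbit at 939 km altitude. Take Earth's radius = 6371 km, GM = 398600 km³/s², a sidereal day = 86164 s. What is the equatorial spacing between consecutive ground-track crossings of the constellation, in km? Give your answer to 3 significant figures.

722 km

Semi-major axis a = 6371 + 939 = 7310 km. Period T = 2π√(a³/μ) = 2π√(7310³/398600) = 6220.0 s = 103.67 min.
Single-satellite node shift = (6220.0/86164) × 360° = 25.99°.
With 4 satellites evenly phased, successive equator crossings are 25.99/4 = 6.497° apart.
That is 6.497 × 111.2 = 722 km at the equator.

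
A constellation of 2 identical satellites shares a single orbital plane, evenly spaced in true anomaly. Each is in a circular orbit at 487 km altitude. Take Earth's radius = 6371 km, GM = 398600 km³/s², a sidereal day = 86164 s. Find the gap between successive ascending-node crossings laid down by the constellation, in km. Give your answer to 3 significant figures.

1310 km

Semi-major axis a = 6371 + 487 = 6858 km. Period T = 2π√(a³/μ) = 2π√(6858³/398600) = 5652.1 s = 94.20 min.
Single-satellite node shift = (5652.1/86164) × 360° = 23.61°.
With 2 satellites evenly phased, successive equator crossings are 23.61/2 = 11.807° apart.
That is 11.807 × 111.2 = 1313 km at the equator.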